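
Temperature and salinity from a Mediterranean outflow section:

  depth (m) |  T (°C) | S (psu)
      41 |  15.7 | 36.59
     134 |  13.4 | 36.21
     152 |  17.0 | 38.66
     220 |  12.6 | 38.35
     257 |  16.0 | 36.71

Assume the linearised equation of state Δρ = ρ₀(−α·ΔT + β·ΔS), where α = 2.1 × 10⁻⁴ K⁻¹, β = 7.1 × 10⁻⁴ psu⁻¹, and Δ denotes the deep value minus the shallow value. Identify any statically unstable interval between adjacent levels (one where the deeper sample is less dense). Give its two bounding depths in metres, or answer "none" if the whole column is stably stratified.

Evaluate Δρ/ρ₀ = −αΔT + βΔS across each adjacent pair:
  41–134 m: −αΔT+βΔS = −(2.1 × 10⁻⁴)(-2.3)+(7.1 × 10⁻⁴)(-0.38) = 2.1 × 10⁻⁴ → stable
  134–152 m: −αΔT+βΔS = −(2.1 × 10⁻⁴)(+3.6)+(7.1 × 10⁻⁴)(+2.45) = 9.8 × 10⁻⁴ → stable
  152–220 m: −αΔT+βΔS = −(2.1 × 10⁻⁴)(-4.4)+(7.1 × 10⁻⁴)(-0.31) = 7.0 × 10⁻⁴ → stable
  220–257 m: −αΔT+βΔS = −(2.1 × 10⁻⁴)(+3.4)+(7.1 × 10⁻⁴)(-1.64) = -1.9 × 10⁻³ → UNSTABLE
The 220–257 m interval has Δρ < 0: lighter water underlies denser water.

220–257 m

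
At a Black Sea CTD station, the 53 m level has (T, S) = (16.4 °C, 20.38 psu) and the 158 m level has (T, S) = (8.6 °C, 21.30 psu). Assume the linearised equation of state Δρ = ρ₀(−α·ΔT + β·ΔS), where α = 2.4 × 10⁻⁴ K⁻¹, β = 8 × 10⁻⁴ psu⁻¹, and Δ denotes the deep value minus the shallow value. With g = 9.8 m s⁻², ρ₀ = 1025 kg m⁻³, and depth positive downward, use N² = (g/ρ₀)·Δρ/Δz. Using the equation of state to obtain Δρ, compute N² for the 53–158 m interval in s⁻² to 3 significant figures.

2.43 × 10⁻⁴ s⁻²

ΔT = -7.8 K, ΔS = +0.92 psu (deep − shallow).
Δρ/ρ₀ = −αΔT + βΔS = 1.872 × 10⁻³ + 7.36 × 10⁻⁴ = 2.608 × 10⁻³, so Δρ ≈ 2.673 kg m⁻³.
N² = (g/ρ₀)·Δρ/Δz = g·(Δρ/ρ₀)/Δz = 9.8 × 2.608 × 10⁻³ / 105 = 2.4341 × 10⁻⁴ s⁻² ≈ 2.43 × 10⁻⁴ s⁻².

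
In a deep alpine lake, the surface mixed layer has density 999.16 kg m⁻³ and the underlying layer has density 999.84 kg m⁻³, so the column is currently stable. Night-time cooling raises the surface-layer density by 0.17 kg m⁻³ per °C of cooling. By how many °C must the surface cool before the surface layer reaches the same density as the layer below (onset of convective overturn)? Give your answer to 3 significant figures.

Density deficit of the surface layer: 999.84 − 999.16 = 0.68 kg m⁻³.
Required change = 0.68 / 0.17 = 4.00 °C.

4.00 °C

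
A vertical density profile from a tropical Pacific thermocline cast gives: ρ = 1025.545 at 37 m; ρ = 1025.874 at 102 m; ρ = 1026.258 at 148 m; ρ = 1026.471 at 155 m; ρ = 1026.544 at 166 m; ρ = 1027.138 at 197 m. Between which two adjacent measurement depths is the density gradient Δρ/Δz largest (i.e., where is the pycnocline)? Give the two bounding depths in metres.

148–155 m

Compute the density gradient over each adjacent pair:
  37–102 m: Δρ/Δz = 0.329/65 = 5.1 × 10⁻³ kg m⁻⁴
  102–148 m: Δρ/Δz = 0.384/46 = 8.3 × 10⁻³ kg m⁻⁴
  148–155 m: Δρ/Δz = 0.213/7 = 0.030 kg m⁻⁴
  155–166 m: Δρ/Δz = 0.073/11 = 6.6 × 10⁻³ kg m⁻⁴
  166–197 m: Δρ/Δz = 0.594/31 = 0.019 kg m⁻⁴
The largest gradient is in the 148–155 m interval — the pycnocline.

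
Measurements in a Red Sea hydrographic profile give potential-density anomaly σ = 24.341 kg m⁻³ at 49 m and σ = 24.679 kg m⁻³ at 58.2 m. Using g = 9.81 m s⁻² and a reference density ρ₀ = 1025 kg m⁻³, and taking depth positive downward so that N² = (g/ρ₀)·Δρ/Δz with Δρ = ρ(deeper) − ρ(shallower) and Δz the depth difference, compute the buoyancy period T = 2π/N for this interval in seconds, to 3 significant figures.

Δρ = 1024.679 − 1024.341 = 0.338 kg m⁻³ over Δz = 58.2 − 49 = 9.2 m.
N² = (9.81/1025) × (0.338/9.2) = 3.5162 × 10⁻⁴ s⁻².
N = √(3.5162 × 10⁻⁴) = 0.018752 rad s⁻¹, so T = 2π/N = 335.07 s ≈ 335 s.

335 s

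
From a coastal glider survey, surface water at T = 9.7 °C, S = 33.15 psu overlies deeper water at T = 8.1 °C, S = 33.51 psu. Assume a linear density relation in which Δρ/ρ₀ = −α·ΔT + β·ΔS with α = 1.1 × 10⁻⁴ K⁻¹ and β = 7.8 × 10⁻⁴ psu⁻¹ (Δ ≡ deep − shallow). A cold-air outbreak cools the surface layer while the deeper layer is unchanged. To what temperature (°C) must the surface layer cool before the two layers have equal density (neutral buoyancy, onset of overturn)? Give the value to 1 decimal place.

5.5 °C

Neutral buoyancy requires Δρ = 0, i.e. −α(T_deep − T_surf′) + β(S_deep − S_surf) = 0.
T_surf′ = T_deep − (β/α)·ΔS = 8.1 − (7.8 × 10⁻⁴/1.1 × 10⁻⁴)·(+0.36) = 5.547 °C.
Cooling required: 9.7 − (5.547) = 4.153 °C.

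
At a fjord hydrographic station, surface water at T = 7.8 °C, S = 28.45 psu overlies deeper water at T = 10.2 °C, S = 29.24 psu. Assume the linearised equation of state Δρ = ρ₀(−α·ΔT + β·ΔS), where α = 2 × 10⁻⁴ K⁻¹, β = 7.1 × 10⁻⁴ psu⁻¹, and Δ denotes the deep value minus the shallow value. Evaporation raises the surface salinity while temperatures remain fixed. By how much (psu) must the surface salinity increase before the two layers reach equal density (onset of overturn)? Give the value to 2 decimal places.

Neutral buoyancy requires −α(T_deep − T_surf) + β(S_deep − S_surf′) = 0.
S_surf′ = S_deep − (α/β)·ΔT = 29.24 − (2 × 10⁻⁴/7.1 × 10⁻⁴)·(+2.4) = 28.5639 psu.
Increase required: 28.5639 − 28.45 = 0.1139 psu.

0.11 psu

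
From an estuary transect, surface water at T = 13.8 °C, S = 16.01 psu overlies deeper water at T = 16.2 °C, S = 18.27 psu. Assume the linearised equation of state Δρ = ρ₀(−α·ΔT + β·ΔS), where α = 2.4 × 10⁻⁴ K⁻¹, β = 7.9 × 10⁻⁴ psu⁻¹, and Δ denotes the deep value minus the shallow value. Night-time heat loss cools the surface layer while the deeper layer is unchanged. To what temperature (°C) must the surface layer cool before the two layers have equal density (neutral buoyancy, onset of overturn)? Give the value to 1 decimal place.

8.8 °C

Neutral buoyancy requires Δρ = 0, i.e. −α(T_deep − T_surf′) + β(S_deep − S_surf) = 0.
T_surf′ = T_deep − (β/α)·ΔS = 16.2 − (7.9 × 10⁻⁴/2.4 × 10⁻⁴)·(+2.26) = 8.761 °C.
Cooling required: 13.8 − (8.761) = 5.039 °C.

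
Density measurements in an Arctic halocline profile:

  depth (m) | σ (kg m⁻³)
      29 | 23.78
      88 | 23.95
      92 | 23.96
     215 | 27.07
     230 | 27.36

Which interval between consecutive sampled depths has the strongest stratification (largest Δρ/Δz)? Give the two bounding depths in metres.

Compute the density gradient over each adjacent pair:
  29–88 m: Δρ/Δz = 0.17/59 = 2.9 × 10⁻³ kg m⁻⁴
  88–92 m: Δρ/Δz = 0.01/4 = 2.5 × 10⁻³ kg m⁻⁴
  92–215 m: Δρ/Δz = 3.11/123 = 0.025 kg m⁻⁴
  215–230 m: Δρ/Δz = 0.29/15 = 0.019 kg m⁻⁴
The largest gradient is in the 92–215 m interval — the pycnocline.

92–215 m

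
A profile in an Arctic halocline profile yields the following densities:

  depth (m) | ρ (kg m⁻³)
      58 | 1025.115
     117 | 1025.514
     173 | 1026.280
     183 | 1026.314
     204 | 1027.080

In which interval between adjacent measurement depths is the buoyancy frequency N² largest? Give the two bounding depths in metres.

183–204 m

Compute the density gradient over each adjacent pair:
  58–117 m: Δρ/Δz = 0.399/59 = 6.8 × 10⁻³ kg m⁻⁴
  117–173 m: Δρ/Δz = 0.766/56 = 0.014 kg m⁻⁴
  173–183 m: Δρ/Δz = 0.034/10 = 3.4 × 10⁻³ kg m⁻⁴
  183–204 m: Δρ/Δz = 0.766/21 = 0.036 kg m⁻⁴
The largest gradient is in the 183–204 m interval — the pycnocline.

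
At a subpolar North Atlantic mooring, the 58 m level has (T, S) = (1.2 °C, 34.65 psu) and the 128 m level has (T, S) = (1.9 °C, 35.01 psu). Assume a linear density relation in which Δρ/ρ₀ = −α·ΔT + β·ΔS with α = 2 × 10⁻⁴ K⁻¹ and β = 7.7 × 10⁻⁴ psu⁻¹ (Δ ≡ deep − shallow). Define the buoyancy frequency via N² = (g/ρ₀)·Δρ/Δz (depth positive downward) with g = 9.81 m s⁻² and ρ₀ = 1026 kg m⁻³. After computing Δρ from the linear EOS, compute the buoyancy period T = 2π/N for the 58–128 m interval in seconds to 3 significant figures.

ΔT = +0.7 K, ΔS = +0.36 psu (deep − shallow).
Δρ/ρ₀ = −αΔT + βΔS = -1.40 × 10⁻⁴ + 2.772 × 10⁻⁴ = 1.372 × 10⁻⁴, so Δρ ≈ 0.1408 kg m⁻³.
N² = (g/ρ₀)·Δρ/Δz = g·(Δρ/ρ₀)/Δz = 9.81 × 1.372 × 10⁻⁴ / 70 = 1.9228 × 10⁻⁵ s⁻².
N = √(1.9228 × 10⁻⁵) = 4.3850 × 10⁻³ rad s⁻¹ → T = 2π/N = 1.4329 × 10³ s ≈ 1.43 × 10³ s.

1.43 × 10³ s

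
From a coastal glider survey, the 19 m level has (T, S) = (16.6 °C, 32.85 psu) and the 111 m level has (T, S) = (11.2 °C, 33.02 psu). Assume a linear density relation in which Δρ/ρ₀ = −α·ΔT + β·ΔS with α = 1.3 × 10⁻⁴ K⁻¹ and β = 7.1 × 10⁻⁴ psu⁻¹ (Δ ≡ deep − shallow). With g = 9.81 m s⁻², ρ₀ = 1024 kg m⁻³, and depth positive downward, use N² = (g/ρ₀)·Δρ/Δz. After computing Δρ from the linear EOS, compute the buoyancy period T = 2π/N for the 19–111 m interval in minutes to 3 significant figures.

11.2 min

ΔT = -5.4 K, ΔS = +0.17 psu (deep − shallow).
Δρ/ρ₀ = −αΔT + βΔS = 7.02 × 10⁻⁴ + 1.207 × 10⁻⁴ = 8.227 × 10⁻⁴, so Δρ ≈ 0.8424 kg m⁻³.
N² = (g/ρ₀)·Δρ/Δz = g·(Δρ/ρ₀)/Δz = 9.81 × 8.227 × 10⁻⁴ / 92 = 8.7725 × 10⁻⁵ s⁻².
N = √(8.7725 × 10⁻⁵) = 9.3662 × 10⁻³ rad s⁻¹ → T = 2π/N = 670.84 s = 11.181 min ≈ 11.2 min.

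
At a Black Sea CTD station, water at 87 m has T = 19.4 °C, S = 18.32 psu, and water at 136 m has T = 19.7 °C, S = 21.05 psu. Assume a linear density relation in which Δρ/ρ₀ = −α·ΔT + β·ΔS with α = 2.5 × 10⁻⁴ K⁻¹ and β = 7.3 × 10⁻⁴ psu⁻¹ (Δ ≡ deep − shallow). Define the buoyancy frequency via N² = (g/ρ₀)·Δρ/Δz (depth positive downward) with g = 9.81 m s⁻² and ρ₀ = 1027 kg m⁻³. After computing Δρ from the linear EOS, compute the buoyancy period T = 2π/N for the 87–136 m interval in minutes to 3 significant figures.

5.34 min

ΔT = +0.3 K, ΔS = +2.73 psu (deep − shallow).
Δρ/ρ₀ = −αΔT + βΔS = -7.50 × 10⁻⁵ + 1.9929 × 10⁻³ = 1.9179 × 10⁻³, so Δρ ≈ 1.970 kg m⁻³.
N² = (g/ρ₀)·Δρ/Δz = g·(Δρ/ρ₀)/Δz = 9.81 × 1.9179 × 10⁻³ / 49 = 3.8397 × 10⁻⁴ s⁻².
N = √(3.8397 × 10⁻⁴) = 0.019595 rad s⁻¹ → T = 2π/N = 320.65 s = 5.3442 min ≈ 5.34 min.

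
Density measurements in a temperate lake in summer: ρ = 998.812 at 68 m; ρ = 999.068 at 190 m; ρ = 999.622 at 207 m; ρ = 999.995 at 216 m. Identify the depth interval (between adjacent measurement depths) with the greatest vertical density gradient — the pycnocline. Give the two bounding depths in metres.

Compute the density gradient over each adjacent pair:
  68–190 m: Δρ/Δz = 0.256/122 = 2.1 × 10⁻³ kg m⁻⁴
  190–207 m: Δρ/Δz = 0.554/17 = 0.033 kg m⁻⁴
  207–216 m: Δρ/Δz = 0.373/9 = 0.041 kg m⁻⁴
The largest gradient is in the 207–216 m interval — the pycnocline.

207–216 m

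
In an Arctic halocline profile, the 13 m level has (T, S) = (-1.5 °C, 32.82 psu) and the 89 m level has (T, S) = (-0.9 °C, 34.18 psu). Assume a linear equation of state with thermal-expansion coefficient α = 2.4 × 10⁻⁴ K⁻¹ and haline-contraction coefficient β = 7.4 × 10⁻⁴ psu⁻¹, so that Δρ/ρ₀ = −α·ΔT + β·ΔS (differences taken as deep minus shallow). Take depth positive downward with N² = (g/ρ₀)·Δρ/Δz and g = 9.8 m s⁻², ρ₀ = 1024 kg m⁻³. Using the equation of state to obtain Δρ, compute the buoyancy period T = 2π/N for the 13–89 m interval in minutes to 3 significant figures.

9.93 min

ΔT = +0.6 K, ΔS = +1.36 psu (deep − shallow).
Δρ/ρ₀ = −αΔT + βΔS = -1.44 × 10⁻⁴ + 1.0064 × 10⁻³ = 8.624 × 10⁻⁴, so Δρ ≈ 0.8831 kg m⁻³.
N² = (g/ρ₀)·Δρ/Δz = g·(Δρ/ρ₀)/Δz = 9.8 × 8.624 × 10⁻⁴ / 76 = 1.1120 × 10⁻⁴ s⁻².
N = √(1.1120 × 10⁻⁴) = 0.010545 rad s⁻¹ → T = 2π/N = 595.84 s = 9.9307 min ≈ 9.93 min.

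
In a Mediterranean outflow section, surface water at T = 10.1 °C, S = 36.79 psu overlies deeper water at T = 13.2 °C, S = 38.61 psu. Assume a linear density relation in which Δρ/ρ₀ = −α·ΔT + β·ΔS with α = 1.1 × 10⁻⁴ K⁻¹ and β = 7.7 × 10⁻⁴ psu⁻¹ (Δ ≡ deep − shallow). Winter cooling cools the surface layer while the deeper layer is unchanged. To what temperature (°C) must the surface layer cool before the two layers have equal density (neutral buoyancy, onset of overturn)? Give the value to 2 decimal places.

0.46 °C

Neutral buoyancy requires Δρ = 0, i.e. −α(T_deep − T_surf′) + β(S_deep − S_surf) = 0.
T_surf′ = T_deep − (β/α)·ΔS = 13.2 − (7.7 × 10⁻⁴/1.1 × 10⁻⁴)·(+1.82) = 0.4600 °C.
Cooling required: 10.1 − (0.4600) = 9.6400 °C.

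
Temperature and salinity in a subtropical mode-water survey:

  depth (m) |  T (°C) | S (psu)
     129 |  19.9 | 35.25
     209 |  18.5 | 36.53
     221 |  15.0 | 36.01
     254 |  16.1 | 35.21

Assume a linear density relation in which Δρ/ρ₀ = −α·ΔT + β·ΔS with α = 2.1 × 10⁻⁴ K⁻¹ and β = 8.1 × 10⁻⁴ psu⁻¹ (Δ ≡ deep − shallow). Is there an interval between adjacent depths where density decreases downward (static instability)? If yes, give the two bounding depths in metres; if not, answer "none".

Evaluate Δρ/ρ₀ = −αΔT + βΔS across each adjacent pair:
  129–209 m: −αΔT+βΔS = −(2.1 × 10⁻⁴)(-1.4)+(8.1 × 10⁻⁴)(+1.28) = 1.3 × 10⁻³ → stable
  209–221 m: −αΔT+βΔS = −(2.1 × 10⁻⁴)(-3.5)+(8.1 × 10⁻⁴)(-0.52) = 3.1 × 10⁻⁴ → stable
  221–254 m: −αΔT+βΔS = −(2.1 × 10⁻⁴)(+1.1)+(8.1 × 10⁻⁴)(-0.80) = -8.8 × 10⁻⁴ → UNSTABLE
The 221–254 m interval has Δρ < 0: lighter water underlies denser water.

221–254 m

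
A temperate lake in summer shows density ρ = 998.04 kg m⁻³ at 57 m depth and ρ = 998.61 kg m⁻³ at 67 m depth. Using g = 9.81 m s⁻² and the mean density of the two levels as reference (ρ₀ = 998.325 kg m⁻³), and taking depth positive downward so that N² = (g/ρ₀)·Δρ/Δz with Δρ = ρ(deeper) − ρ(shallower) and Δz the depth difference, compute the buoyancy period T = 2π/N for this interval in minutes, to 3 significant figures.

4.42 min

Δρ = 998.61 − 998.04 = 0.57 kg m⁻³ over Δz = 67 − 57 = 10 m.
N² = (9.81/998.325) × (0.57/10) = 5.6011 × 10⁻⁴ s⁻².
N = √(5.6011 × 10⁻⁴) = 0.023667 rad s⁻¹, so T = 2π/N = 265.48 s = 4.4247 min ≈ 4.42 min.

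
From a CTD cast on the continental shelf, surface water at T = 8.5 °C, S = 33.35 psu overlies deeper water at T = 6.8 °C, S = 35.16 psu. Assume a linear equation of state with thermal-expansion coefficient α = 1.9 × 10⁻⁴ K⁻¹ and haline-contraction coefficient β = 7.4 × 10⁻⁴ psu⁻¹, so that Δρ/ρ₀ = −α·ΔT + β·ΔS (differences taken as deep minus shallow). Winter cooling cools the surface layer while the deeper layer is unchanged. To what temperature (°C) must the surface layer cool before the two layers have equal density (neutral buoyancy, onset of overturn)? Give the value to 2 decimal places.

-0.25 °C

Neutral buoyancy requires Δρ = 0, i.e. −α(T_deep − T_surf′) + β(S_deep − S_surf) = 0.
T_surf′ = T_deep − (β/α)·ΔS = 6.8 − (7.4 × 10⁻⁴/1.9 × 10⁻⁴)·(+1.81) = -0.2495 °C.
Cooling required: 8.5 − (-0.2495) = 8.7495 °C.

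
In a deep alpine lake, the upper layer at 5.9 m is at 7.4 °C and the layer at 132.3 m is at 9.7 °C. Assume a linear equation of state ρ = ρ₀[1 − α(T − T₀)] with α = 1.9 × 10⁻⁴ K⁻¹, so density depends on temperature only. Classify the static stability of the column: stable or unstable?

unstable

ΔT = 9.7 − 7.4 = +2.3 K, so Δρ/ρ₀ = −αΔT = -4.37 × 10⁻⁴.
Δρ/ρ₀ < 0, so Δρ < 0: deeper water is lighter → statically unstable; the column would overturn.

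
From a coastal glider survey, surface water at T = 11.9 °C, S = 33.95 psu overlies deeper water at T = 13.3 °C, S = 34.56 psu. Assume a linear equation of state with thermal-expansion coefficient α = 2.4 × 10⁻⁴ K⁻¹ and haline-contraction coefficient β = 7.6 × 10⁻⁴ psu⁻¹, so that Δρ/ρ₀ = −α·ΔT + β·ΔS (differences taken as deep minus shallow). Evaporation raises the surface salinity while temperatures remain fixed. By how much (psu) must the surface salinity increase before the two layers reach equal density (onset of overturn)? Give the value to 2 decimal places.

0.17 psu

Neutral buoyancy requires −α(T_deep − T_surf) + β(S_deep − S_surf′) = 0.
S_surf′ = S_deep − (α/β)·ΔT = 34.56 − (2.4 × 10⁻⁴/7.6 × 10⁻⁴)·(+1.4) = 34.1179 psu.
Increase required: 34.1179 − 33.95 = 0.1679 psu.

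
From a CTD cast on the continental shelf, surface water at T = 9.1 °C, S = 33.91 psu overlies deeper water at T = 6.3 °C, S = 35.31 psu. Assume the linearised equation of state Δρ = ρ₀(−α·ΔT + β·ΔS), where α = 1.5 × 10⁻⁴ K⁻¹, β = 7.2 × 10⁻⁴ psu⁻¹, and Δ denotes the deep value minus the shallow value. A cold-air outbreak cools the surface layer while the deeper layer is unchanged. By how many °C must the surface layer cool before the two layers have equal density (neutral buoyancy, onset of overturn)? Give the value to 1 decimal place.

Neutral buoyancy requires Δρ = 0, i.e. −α(T_deep − T_surf′) + β(S_deep − S_surf) = 0.
T_surf′ = T_deep − (β/α)·ΔS = 6.3 − (7.2 × 10⁻⁴/1.5 × 10⁻⁴)·(+1.40) = -0.420 °C.
Cooling required: 9.1 − (-0.420) = 9.520 °C.

9.5 °C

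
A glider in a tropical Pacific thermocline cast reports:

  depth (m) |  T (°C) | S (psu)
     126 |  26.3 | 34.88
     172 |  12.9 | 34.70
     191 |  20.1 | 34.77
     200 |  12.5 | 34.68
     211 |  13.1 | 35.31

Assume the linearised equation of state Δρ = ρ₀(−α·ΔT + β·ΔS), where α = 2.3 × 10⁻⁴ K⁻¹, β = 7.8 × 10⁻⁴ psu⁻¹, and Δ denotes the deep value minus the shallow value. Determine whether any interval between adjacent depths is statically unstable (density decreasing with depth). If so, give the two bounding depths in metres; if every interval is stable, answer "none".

172–191 m

Evaluate Δρ/ρ₀ = −αΔT + βΔS across each adjacent pair:
  126–172 m: −αΔT+βΔS = −(2.3 × 10⁻⁴)(-13.4)+(7.8 × 10⁻⁴)(-0.18) = 2.9 × 10⁻³ → stable
  172–191 m: −αΔT+βΔS = −(2.3 × 10⁻⁴)(+7.2)+(7.8 × 10⁻⁴)(+0.07) = -1.6 × 10⁻³ → UNSTABLE
  191–200 m: −αΔT+βΔS = −(2.3 × 10⁻⁴)(-7.6)+(7.8 × 10⁻⁴)(-0.09) = 1.7 × 10⁻³ → stable
  200–211 m: −αΔT+βΔS = −(2.3 × 10⁻⁴)(+0.6)+(7.8 × 10⁻⁴)(+0.63) = 3.5 × 10⁻⁴ → stable
The 172–191 m interval has Δρ < 0: lighter water underlies denser water.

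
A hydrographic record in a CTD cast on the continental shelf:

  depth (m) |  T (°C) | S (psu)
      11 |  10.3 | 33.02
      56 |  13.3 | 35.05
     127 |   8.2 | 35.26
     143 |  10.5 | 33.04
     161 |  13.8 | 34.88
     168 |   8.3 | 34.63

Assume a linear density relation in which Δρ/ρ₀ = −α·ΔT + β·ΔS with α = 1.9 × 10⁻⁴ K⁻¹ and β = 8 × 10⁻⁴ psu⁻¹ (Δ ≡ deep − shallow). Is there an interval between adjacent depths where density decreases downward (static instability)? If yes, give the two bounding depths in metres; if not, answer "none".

127–143 m

Evaluate Δρ/ρ₀ = −αΔT + βΔS across each adjacent pair:
  11–56 m: −αΔT+βΔS = −(1.9 × 10⁻⁴)(+3.0)+(8 × 10⁻⁴)(+2.03) = 1.1 × 10⁻³ → stable
  56–127 m: −αΔT+βΔS = −(1.9 × 10⁻⁴)(-5.1)+(8 × 10⁻⁴)(+0.21) = 1.1 × 10⁻³ → stable
  127–143 m: −αΔT+βΔS = −(1.9 × 10⁻⁴)(+2.3)+(8 × 10⁻⁴)(-2.22) = -2.2 × 10⁻³ → UNSTABLE
  143–161 m: −αΔT+βΔS = −(1.9 × 10⁻⁴)(+3.3)+(8 × 10⁻⁴)(+1.84) = 8.5 × 10⁻⁴ → stable
  161–168 m: −αΔT+βΔS = −(1.9 × 10⁻⁴)(-5.5)+(8 × 10⁻⁴)(-0.25) = 8.5 × 10⁻⁴ → stable
The 127–143 m interval has Δρ < 0: lighter water underlies denser water.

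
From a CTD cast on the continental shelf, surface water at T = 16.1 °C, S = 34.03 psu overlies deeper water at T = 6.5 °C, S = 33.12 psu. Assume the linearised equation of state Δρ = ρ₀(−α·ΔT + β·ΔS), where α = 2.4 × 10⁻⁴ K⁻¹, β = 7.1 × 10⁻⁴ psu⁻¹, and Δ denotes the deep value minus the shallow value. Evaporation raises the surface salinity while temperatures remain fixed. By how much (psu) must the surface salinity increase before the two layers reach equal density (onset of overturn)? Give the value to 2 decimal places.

2.34 psu

Neutral buoyancy requires −α(T_deep − T_surf) + β(S_deep − S_surf′) = 0.
S_surf′ = S_deep − (α/β)·ΔT = 33.12 − (2.4 × 10⁻⁴/7.1 × 10⁻⁴)·(-9.6) = 36.3651 psu.
Increase required: 36.3651 − 34.03 = 2.3351 psu.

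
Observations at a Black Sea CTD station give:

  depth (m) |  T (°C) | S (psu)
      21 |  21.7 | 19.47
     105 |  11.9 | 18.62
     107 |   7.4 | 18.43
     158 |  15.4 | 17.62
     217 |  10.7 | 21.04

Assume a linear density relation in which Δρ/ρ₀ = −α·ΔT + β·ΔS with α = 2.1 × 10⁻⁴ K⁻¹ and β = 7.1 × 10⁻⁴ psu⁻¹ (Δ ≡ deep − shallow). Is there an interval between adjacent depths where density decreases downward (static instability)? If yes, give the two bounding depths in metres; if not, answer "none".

Evaluate Δρ/ρ₀ = −αΔT + βΔS across each adjacent pair:
  21–105 m: −αΔT+βΔS = −(2.1 × 10⁻⁴)(-9.8)+(7.1 × 10⁻⁴)(-0.85) = 1.5 × 10⁻³ → stable
  105–107 m: −αΔT+βΔS = −(2.1 × 10⁻⁴)(-4.5)+(7.1 × 10⁻⁴)(-0.19) = 8.1 × 10⁻⁴ → stable
  107–158 m: −αΔT+βΔS = −(2.1 × 10⁻⁴)(+8.0)+(7.1 × 10⁻⁴)(-0.81) = -2.3 × 10⁻³ → UNSTABLE
  158–217 m: −αΔT+βΔS = −(2.1 × 10⁻⁴)(-4.7)+(7.1 × 10⁻⁴)(+3.42) = 3.4 × 10⁻³ → stable
The 107–158 m interval has Δρ < 0: lighter water underlies denser water.

107–158 m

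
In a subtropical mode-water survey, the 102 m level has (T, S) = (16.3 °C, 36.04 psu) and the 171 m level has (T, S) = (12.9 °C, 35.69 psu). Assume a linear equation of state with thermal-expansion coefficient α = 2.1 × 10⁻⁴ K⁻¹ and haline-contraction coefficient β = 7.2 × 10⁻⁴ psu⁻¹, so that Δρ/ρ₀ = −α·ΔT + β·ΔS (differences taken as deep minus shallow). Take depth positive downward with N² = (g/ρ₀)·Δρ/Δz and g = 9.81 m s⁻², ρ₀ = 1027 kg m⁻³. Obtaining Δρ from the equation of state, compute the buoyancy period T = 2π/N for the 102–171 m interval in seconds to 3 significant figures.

ΔT = -3.4 K, ΔS = -0.35 psu (deep − shallow).
Δρ/ρ₀ = −αΔT + βΔS = 7.14 × 10⁻⁴ − 2.52 × 10⁻⁴ = 4.62 × 10⁻⁴, so Δρ ≈ 0.4745 kg m⁻³.
N² = (g/ρ₀)·Δρ/Δz = g·(Δρ/ρ₀)/Δz = 9.81 × 4.62 × 10⁻⁴ / 69 = 6.5684 × 10⁻⁵ s⁻².
N = √(6.5684 × 10⁻⁵) = 8.1046 × 10⁻³ rad s⁻¹ → T = 2π/N = 775.26 s ≈ 775 s.

775 s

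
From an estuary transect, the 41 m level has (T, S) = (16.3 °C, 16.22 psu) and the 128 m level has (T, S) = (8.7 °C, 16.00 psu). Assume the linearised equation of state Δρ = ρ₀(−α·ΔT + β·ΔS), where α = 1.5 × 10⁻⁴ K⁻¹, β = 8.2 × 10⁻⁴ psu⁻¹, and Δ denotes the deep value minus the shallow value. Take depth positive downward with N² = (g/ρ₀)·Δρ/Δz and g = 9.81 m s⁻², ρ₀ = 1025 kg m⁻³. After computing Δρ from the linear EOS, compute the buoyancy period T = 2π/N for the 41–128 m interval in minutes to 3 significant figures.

10.1 min

ΔT = -7.6 K, ΔS = -0.22 psu (deep − shallow).
Δρ/ρ₀ = −αΔT + βΔS = 1.14 × 10⁻³ − 1.804 × 10⁻⁴ = 9.596 × 10⁻⁴, so Δρ ≈ 0.9836 kg m⁻³.
N² = (g/ρ₀)·Δρ/Δz = g·(Δρ/ρ₀)/Δz = 9.81 × 9.596 × 10⁻⁴ / 87 = 1.0820 × 10⁻⁴ s⁻².
N = √(1.0820 × 10⁻⁴) = 0.010402 rad s⁻¹ → T = 2π/N = 604.04 s = 10.067 min ≈ 10.1 min.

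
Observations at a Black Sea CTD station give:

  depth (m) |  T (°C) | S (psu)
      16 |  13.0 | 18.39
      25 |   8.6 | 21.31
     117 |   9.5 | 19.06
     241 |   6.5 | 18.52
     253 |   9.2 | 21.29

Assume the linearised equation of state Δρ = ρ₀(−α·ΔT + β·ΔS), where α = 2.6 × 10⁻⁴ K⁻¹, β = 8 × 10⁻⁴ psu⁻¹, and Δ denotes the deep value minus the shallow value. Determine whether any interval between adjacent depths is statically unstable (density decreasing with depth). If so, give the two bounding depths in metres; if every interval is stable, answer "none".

25–117 m

Evaluate Δρ/ρ₀ = −αΔT + βΔS across each adjacent pair:
  16–25 m: −αΔT+βΔS = −(2.6 × 10⁻⁴)(-4.4)+(8 × 10⁻⁴)(+2.92) = 3.5 × 10⁻³ → stable
  25–117 m: −αΔT+βΔS = −(2.6 × 10⁻⁴)(+0.9)+(8 × 10⁻⁴)(-2.25) = -2.0 × 10⁻³ → UNSTABLE
  117–241 m: −αΔT+βΔS = −(2.6 × 10⁻⁴)(-3.0)+(8 × 10⁻⁴)(-0.54) = 3.5 × 10⁻⁴ → stable
  241–253 m: −αΔT+βΔS = −(2.6 × 10⁻⁴)(+2.7)+(8 × 10⁻⁴)(+2.77) = 1.5 × 10⁻³ → stable
The 25–117 m interval has Δρ < 0: lighter water underlies denser water.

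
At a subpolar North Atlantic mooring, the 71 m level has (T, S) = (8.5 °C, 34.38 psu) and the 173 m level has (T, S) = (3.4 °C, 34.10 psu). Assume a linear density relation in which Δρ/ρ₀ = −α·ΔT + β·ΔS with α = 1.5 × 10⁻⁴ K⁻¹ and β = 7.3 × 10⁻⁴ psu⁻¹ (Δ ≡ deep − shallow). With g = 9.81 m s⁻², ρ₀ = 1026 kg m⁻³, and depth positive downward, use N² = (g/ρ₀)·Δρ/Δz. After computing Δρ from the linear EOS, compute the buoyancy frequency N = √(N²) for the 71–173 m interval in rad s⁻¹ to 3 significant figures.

ΔT = -5.1 K, ΔS = -0.28 psu (deep − shallow).
Δρ/ρ₀ = −αΔT + βΔS = 7.65 × 10⁻⁴ − 2.044 × 10⁻⁴ = 5.606 × 10⁻⁴, so Δρ ≈ 0.5752 kg m⁻³.
N² = (g/ρ₀)·Δρ/Δz = g·(Δρ/ρ₀)/Δz = 9.81 × 5.606 × 10⁻⁴ / 102 = 5.3917 × 10⁻⁵ s⁻².
N = √(5.3917 × 10⁻⁵) = 7.3428 × 10⁻³ rad s⁻¹ ≈ 7.34 × 10⁻³ rad s⁻¹.

7.34 × 10⁻³ rad s⁻¹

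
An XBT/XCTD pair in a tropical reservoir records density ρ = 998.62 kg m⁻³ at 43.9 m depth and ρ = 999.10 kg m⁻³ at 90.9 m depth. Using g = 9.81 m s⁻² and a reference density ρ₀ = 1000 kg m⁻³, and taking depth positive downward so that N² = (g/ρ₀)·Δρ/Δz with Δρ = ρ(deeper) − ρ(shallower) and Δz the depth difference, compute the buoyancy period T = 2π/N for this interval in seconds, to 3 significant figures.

Δρ = 999.10 − 998.62 = 0.48 kg m⁻³ over Δz = 90.9 − 43.9 = 47 m.
N² = (9.81/1000) × (0.48/47) = 1.0019 × 10⁻⁴ s⁻².
N = √(1.0019 × 10⁻⁴) = 0.010009 rad s⁻¹, so T = 2π/N = 627.75 s ≈ 628 s.

628 s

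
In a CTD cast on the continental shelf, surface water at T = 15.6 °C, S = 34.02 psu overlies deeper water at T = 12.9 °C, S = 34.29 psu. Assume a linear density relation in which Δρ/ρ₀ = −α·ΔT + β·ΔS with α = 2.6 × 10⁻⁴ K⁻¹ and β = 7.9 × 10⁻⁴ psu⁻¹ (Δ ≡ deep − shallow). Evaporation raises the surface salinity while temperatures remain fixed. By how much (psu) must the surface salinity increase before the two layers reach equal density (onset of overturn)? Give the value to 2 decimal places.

Neutral buoyancy requires −α(T_deep − T_surf) + β(S_deep − S_surf′) = 0.
S_surf′ = S_deep − (α/β)·ΔT = 34.29 − (2.6 × 10⁻⁴/7.9 × 10⁻⁴)·(-2.7) = 35.1786 psu.
Increase required: 35.1786 − 34.02 = 1.1586 psu.

1.16 psu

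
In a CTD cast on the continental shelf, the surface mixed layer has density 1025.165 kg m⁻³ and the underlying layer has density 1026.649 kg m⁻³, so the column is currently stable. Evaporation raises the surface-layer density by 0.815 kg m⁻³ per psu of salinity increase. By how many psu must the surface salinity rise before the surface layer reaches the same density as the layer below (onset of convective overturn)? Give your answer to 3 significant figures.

Density deficit of the surface layer: 1026.649 − 1025.165 = 1.484 kg m⁻³.
Required change = 1.484 / 0.815 = 1.82 psu.

1.82 psu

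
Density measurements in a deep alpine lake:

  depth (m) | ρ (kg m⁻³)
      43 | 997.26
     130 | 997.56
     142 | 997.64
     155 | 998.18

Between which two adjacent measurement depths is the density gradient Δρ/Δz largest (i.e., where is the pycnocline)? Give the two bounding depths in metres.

Compute the density gradient over each adjacent pair:
  43–130 m: Δρ/Δz = 0.30/87 = 3.4 × 10⁻³ kg m⁻⁴
  130–142 m: Δρ/Δz = 0.08/12 = 6.7 × 10⁻³ kg m⁻⁴
  142–155 m: Δρ/Δz = 0.54/13 = 0.042 kg m⁻⁴
The largest gradient is in the 142–155 m interval — the pycnocline.

142–155 m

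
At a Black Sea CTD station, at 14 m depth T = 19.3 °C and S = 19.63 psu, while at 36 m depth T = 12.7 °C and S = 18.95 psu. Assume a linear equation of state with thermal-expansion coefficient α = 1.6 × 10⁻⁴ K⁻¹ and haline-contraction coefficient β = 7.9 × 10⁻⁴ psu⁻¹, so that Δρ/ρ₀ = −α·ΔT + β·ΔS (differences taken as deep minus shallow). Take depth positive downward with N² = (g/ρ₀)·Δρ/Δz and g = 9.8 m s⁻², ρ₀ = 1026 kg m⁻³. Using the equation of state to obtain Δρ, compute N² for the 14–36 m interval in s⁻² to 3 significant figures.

2.31 × 10⁻⁴ s⁻²

ΔT = -6.6 K, ΔS = -0.68 psu (deep − shallow).
Δρ/ρ₀ = −αΔT + βΔS = 1.056 × 10⁻³ − 5.372 × 10⁻⁴ = 5.188 × 10⁻⁴, so Δρ ≈ 0.5323 kg m⁻³.
N² = (g/ρ₀)·Δρ/Δz = g·(Δρ/ρ₀)/Δz = 9.8 × 5.188 × 10⁻⁴ / 22 = 2.3110 × 10⁻⁴ s⁻² ≈ 2.31 × 10⁻⁴ s⁻².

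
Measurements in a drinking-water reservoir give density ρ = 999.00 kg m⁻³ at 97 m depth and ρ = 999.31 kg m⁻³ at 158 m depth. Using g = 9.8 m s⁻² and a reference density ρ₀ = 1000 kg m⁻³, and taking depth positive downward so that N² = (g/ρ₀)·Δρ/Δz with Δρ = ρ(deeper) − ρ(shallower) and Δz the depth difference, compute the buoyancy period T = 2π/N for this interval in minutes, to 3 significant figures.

Δρ = 999.31 − 999.00 = 0.31 kg m⁻³ over Δz = 158 − 97 = 61 m.
N² = (9.8/1000) × (0.31/61) = 4.9803 × 10⁻⁵ s⁻².
N = √(4.9803 × 10⁻⁵) = 7.0571 × 10⁻³ rad s⁻¹, so T = 2π/N = 890.34 s = 14.839 min ≈ 14.8 min.

14.8 min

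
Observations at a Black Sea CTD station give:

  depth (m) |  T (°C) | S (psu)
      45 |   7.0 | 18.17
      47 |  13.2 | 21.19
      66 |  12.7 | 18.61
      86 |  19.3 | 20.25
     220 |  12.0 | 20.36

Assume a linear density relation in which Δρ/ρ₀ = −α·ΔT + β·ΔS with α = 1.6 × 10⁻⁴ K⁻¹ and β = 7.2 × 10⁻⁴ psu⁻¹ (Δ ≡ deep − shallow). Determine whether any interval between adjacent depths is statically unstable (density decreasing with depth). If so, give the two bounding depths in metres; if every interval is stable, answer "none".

47–66 m

Evaluate Δρ/ρ₀ = −αΔT + βΔS across each adjacent pair:
  45–47 m: −αΔT+βΔS = −(1.6 × 10⁻⁴)(+6.2)+(7.2 × 10⁻⁴)(+3.02) = 1.2 × 10⁻³ → stable
  47–66 m: −αΔT+βΔS = −(1.6 × 10⁻⁴)(-0.5)+(7.2 × 10⁻⁴)(-2.58) = -1.8 × 10⁻³ → UNSTABLE
  66–86 m: −αΔT+βΔS = −(1.6 × 10⁻⁴)(+6.6)+(7.2 × 10⁻⁴)(+1.64) = 1.2 × 10⁻⁴ → stable
  86–220 m: −αΔT+βΔS = −(1.6 × 10⁻⁴)(-7.3)+(7.2 × 10⁻⁴)(+0.11) = 1.2 × 10⁻³ → stable
The 47–66 m interval has Δρ < 0: lighter water underlies denser water.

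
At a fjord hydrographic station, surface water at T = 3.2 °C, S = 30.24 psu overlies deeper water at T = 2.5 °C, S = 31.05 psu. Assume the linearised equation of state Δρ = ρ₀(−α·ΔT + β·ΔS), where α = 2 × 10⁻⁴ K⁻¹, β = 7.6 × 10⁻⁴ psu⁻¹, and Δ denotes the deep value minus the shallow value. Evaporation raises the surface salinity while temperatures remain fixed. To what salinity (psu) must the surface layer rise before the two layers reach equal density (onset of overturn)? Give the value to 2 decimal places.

Neutral buoyancy requires −α(T_deep − T_surf) + β(S_deep − S_surf′) = 0.
S_surf′ = S_deep − (α/β)·ΔT = 31.05 − (2 × 10⁻⁴/7.6 × 10⁻⁴)·(-0.7) = 31.2342 psu.
Increase required: 31.2342 − 30.24 = 0.9942 psu.

31.23 psu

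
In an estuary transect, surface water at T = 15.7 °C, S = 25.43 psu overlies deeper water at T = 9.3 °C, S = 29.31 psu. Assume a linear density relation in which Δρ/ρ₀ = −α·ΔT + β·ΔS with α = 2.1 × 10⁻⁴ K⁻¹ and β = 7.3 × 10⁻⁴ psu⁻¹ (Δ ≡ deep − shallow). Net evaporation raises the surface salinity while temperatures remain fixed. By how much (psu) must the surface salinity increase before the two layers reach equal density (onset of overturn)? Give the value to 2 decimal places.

Neutral buoyancy requires −α(T_deep − T_surf) + β(S_deep − S_surf′) = 0.
S_surf′ = S_deep − (α/β)·ΔT = 29.31 − (2.1 × 10⁻⁴/7.3 × 10⁻⁴)·(-6.4) = 31.1511 psu.
Increase required: 31.1511 − 25.43 = 5.7211 psu.

5.72 psu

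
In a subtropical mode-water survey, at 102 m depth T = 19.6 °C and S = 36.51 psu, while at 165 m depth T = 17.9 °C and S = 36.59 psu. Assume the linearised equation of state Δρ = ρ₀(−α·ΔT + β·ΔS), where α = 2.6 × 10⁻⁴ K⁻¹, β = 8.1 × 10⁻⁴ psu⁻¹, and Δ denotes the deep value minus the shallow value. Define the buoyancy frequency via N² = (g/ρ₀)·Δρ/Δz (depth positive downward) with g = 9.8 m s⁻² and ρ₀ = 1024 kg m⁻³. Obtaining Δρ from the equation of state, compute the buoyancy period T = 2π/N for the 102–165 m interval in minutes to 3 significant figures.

ΔT = -1.7 K, ΔS = +0.08 psu (deep − shallow).
Δρ/ρ₀ = −αΔT + βΔS = 4.42 × 10⁻⁴ + 6.48 × 10⁻⁵ = 5.068 × 10⁻⁴, so Δρ ≈ 0.5190 kg m⁻³.
N² = (g/ρ₀)·Δρ/Δz = g·(Δρ/ρ₀)/Δz = 9.8 × 5.068 × 10⁻⁴ / 63 = 7.8836 × 10⁻⁵ s⁻².
N = √(7.8836 × 10⁻⁵) = 8.8790 × 10⁻³ rad s⁻¹ → T = 2π/N = 707.65 s = 11.794 min ≈ 11.8 min.

11.8 min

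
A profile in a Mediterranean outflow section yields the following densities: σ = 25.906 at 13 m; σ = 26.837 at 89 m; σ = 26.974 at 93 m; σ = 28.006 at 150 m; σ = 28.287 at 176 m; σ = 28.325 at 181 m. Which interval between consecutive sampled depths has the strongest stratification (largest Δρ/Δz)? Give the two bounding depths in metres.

89–93 m

Compute the density gradient over each adjacent pair:
  13–89 m: Δρ/Δz = 0.931/76 = 0.012 kg m⁻⁴
  89–93 m: Δρ/Δz = 0.137/4 = 0.034 kg m⁻⁴
  93–150 m: Δρ/Δz = 1.032/57 = 0.018 kg m⁻⁴
  150–176 m: Δρ/Δz = 0.281/26 = 0.011 kg m⁻⁴
  176–181 m: Δρ/Δz = 0.038/5 = 7.6 × 10⁻³ kg m⁻⁴
The largest gradient is in the 89–93 m interval — the pycnocline.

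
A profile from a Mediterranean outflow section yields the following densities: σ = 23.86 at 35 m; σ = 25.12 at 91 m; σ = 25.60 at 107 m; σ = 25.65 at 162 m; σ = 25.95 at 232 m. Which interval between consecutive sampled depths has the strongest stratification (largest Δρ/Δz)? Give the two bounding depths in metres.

91–107 m

Compute the density gradient over each adjacent pair:
  35–91 m: Δρ/Δz = 1.26/56 = 0.022 kg m⁻⁴
  91–107 m: Δρ/Δz = 0.48/16 = 0.030 kg m⁻⁴
  107–162 m: Δρ/Δz = 0.05/55 = 9.1 × 10⁻⁴ kg m⁻⁴
  162–232 m: Δρ/Δz = 0.30/70 = 4.3 × 10⁻³ kg m⁻⁴
The largest gradient is in the 91–107 m interval — the pycnocline.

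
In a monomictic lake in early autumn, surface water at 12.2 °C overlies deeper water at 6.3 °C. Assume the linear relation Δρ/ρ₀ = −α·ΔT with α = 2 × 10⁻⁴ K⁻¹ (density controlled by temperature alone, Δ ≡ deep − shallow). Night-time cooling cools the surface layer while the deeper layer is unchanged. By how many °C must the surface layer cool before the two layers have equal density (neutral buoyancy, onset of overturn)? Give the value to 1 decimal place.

5.9 °C

With temperature the only control, equal density requires T_surf′ = T_deep.
T_surf′ = 6.3 °C.
Cooling required: 12.2 − 6.3 = 5.9 °C.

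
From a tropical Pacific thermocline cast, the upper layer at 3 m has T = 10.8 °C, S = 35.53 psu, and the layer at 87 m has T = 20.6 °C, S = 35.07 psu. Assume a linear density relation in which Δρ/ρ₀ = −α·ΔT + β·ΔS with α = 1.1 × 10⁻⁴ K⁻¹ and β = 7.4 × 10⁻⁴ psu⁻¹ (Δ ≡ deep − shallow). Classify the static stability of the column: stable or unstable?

unstable

ΔT = 20.6 − 10.8 = +9.8 K and ΔS = 35.07 − 35.53 = -0.46 psu (deep − shallow).
−αΔT = -1.078 × 10⁻³; βΔS = -3.404 × 10⁻⁴; sum Δρ/ρ₀ = -1.4184 × 10⁻³.
Δρ/ρ₀ < 0, so Δρ < 0: deeper water is lighter → statically unstable; the column would overturn.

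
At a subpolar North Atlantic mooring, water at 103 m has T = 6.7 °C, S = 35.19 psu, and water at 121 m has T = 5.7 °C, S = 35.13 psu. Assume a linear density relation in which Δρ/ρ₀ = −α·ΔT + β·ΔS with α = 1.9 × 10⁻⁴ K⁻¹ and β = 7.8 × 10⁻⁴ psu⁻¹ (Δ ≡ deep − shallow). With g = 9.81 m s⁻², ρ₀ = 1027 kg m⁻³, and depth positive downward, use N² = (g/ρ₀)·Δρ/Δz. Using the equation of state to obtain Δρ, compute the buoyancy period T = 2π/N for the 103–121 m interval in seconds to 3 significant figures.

ΔT = -1.0 K, ΔS = -0.06 psu (deep − shallow).
Δρ/ρ₀ = −αΔT + βΔS = 1.90 × 10⁻⁴ − 4.68 × 10⁻⁵ = 1.432 × 10⁻⁴, so Δρ ≈ 0.1471 kg m⁻³.
N² = (g/ρ₀)·Δρ/Δz = g·(Δρ/ρ₀)/Δz = 9.81 × 1.432 × 10⁻⁴ / 18 = 7.8044 × 10⁻⁵ s⁻².
N = √(7.8044 × 10⁻⁵) = 8.8343 × 10⁻³ rad s⁻¹ → T = 2π/N = 711.23 s ≈ 711 s.

711 s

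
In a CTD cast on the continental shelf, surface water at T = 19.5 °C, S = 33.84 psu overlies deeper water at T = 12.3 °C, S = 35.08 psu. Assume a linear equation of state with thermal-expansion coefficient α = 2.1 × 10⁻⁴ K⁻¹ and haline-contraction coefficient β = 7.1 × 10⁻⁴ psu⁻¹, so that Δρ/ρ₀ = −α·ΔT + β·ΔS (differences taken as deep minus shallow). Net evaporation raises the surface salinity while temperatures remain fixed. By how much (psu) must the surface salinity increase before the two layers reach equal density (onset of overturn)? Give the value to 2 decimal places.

3.37 psu

Neutral buoyancy requires −α(T_deep − T_surf) + β(S_deep − S_surf′) = 0.
S_surf′ = S_deep − (α/β)·ΔT = 35.08 − (2.1 × 10⁻⁴/7.1 × 10⁻⁴)·(-7.2) = 37.2096 psu.
Increase required: 37.2096 − 33.84 = 3.3696 psu.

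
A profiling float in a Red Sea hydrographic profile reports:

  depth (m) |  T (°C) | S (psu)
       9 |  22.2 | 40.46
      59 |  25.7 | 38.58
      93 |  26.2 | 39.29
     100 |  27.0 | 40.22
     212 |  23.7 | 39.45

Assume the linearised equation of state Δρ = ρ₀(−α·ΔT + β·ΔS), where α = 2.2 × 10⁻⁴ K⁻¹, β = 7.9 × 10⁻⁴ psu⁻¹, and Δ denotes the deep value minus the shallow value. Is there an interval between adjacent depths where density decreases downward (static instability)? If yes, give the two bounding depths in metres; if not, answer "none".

9–59 m

Evaluate Δρ/ρ₀ = −αΔT + βΔS across each adjacent pair:
  9–59 m: −αΔT+βΔS = −(2.2 × 10⁻⁴)(+3.5)+(7.9 × 10⁻⁴)(-1.88) = -2.3 × 10⁻³ → UNSTABLE
  59–93 m: −αΔT+βΔS = −(2.2 × 10⁻⁴)(+0.5)+(7.9 × 10⁻⁴)(+0.71) = 4.5 × 10⁻⁴ → stable
  93–100 m: −αΔT+βΔS = −(2.2 × 10⁻⁴)(+0.8)+(7.9 × 10⁻⁴)(+0.93) = 5.6 × 10⁻⁴ → stable
  100–212 m: −αΔT+βΔS = −(2.2 × 10⁻⁴)(-3.3)+(7.9 × 10⁻⁴)(-0.77) = 1.2 × 10⁻⁴ → stable
The 9–59 m interval has Δρ < 0: lighter water underlies denser water.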